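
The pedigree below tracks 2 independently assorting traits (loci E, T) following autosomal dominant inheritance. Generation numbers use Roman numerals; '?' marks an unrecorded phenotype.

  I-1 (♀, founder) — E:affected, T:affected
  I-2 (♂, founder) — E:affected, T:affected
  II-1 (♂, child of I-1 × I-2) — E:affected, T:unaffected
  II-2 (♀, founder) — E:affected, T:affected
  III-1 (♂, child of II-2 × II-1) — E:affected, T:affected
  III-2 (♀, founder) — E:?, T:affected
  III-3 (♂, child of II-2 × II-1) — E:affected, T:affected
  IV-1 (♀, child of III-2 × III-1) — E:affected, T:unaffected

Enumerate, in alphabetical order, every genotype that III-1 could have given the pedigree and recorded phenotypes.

III-1 ∈ {EE Tt, Ee Tt}

E/I-1 aff ·: Ee|EE
E/I-2 aff ·: Ee|EE
E/II-1 aff I-1×I-2: Ee|EE
E/II-2 aff ·: Ee|EE
E/III-1 aff II-2×II-1: Ee|EE
E/III-2 ? ·: ee|Ee|EE
E/III-3 aff II-2×II-1: Ee|EE
E/IV-1 aff III-2×III-1: Ee|EE
⇒ E over [I-1,I-2,II-1,II-2,III-1,III-2,III-3,IV-1]: 196 consistent
T/I-1 aff ·: Tt
T/I-2 aff ·: Tt
T/II-1 un I-1×I-2: tt
T/II-2 aff ·: Tt|TT
T/III-1 aff II-2×II-1: Tt
T/III-2 aff ·: Tt
T/III-3 aff II-2×II-1: Tt
T/IV-1 un III-2×III-1: tt
⇒ T over [I-1,I-2,II-1,II-2,III-1,III-2,III-3,IV-1]: 2 consistent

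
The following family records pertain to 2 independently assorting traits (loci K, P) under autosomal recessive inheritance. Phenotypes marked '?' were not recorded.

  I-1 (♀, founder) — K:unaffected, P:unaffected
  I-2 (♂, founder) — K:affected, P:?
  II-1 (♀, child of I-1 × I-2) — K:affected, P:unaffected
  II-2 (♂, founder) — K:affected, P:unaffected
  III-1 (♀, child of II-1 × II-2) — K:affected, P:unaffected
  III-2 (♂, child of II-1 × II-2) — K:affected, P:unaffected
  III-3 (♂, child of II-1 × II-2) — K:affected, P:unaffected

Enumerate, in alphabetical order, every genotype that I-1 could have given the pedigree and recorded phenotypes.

K/I-1 un ·: Kk
K/I-2 aff ·: kk
K/II-1 aff I-1×I-2: kk
K/II-2 aff ·: kk
K/III-1 aff II-1×II-2: kk
K/III-2 aff II-1×II-2: kk
K/III-3 aff II-1×II-2: kk
⇒ K over [I-1,I-2,II-1,II-2,III-1,III-2,III-3]: 1 consistent
P/I-1 un ·: PP|Pp
P/I-2 ? ·: PP|Pp|pp
P/II-1 un I-1×I-2: PP|Pp
P/II-2 un ·: PP|Pp
P/III-1 un II-1×II-2: PP|Pp
P/III-2 un II-1×II-2: PP|Pp
P/III-3 un II-1×II-2: PP|Pp
⇒ P over [I-1,I-2,II-1,II-2,III-1,III-2,III-3]: 116 consistent

I-1 ∈ {Kk PP, Kk Pp}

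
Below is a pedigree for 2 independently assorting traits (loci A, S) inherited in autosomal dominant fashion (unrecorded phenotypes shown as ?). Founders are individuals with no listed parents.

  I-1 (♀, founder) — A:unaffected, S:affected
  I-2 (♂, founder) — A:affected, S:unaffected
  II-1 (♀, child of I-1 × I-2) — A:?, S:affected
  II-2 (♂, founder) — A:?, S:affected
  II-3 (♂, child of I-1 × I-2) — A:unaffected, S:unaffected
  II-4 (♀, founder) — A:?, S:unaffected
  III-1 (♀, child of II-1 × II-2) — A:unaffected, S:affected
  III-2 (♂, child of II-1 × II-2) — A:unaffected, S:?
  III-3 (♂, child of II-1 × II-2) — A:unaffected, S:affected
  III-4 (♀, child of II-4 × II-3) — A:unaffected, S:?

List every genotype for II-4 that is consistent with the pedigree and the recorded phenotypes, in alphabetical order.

II-4 ∈ {Aa ss, aa ss}

A/I-1 un ·: aa
A/I-2 aff ·: Aa
A/II-1 ? I-1×I-2: aa|Aa
A/II-2 ? ·: aa|Aa
A/II-3 un I-1×I-2: aa
A/II-4 ? ·: aa|Aa
A/III-1 un II-1×II-2: aa
A/III-2 un II-1×II-2: aa
A/III-3 un II-1×II-2: aa
A/III-4 un II-4×II-3: aa
⇒ A over [I-1,I-2,II-1,II-2,II-3,II-4,III-1,III-2,III-3,III-4]: 8 consistent
S/I-1 aff ·: Ss
S/I-2 un ·: ss
S/II-1 aff I-1×I-2: Ss
S/II-2 aff ·: Ss|SS
S/II-3 un I-1×I-2: ss
S/II-4 un ·: ss
S/III-1 aff II-1×II-2: Ss|SS
S/III-2 ? II-1×II-2: ss|Ss|SS
S/III-3 aff II-1×II-2: Ss|SS
S/III-4 ? II-4×II-3: ss
⇒ S over [I-1,I-2,II-1,II-2,II-3,II-4,III-1,III-2,III-3,III-4]: 20 consistent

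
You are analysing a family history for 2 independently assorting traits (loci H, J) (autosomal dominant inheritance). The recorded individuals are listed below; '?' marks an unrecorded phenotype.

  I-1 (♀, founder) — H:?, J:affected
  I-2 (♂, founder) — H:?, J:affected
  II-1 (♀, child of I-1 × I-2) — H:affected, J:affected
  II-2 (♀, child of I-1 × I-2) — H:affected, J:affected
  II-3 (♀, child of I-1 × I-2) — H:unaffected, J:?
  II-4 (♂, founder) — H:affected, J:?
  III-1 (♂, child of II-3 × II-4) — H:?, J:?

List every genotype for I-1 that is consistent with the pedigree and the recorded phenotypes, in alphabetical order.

I-1 ∈ {Hh JJ, Hh Jj, hh JJ, hh Jj}

H/I-1 ? ·: hh|Hh
H/I-2 ? ·: hh|Hh
H/II-1 aff I-1×I-2: Hh|HH
H/II-2 aff I-1×I-2: Hh|HH
H/II-3 un I-1×I-2: hh
H/II-4 aff ·: Hh|HH
H/III-1 ? II-3×II-4: hh|Hh
⇒ H over [I-1,I-2,II-1,II-2,II-3,II-4,III-1]: 18 consistent
J/I-1 aff ·: Jj|JJ
J/I-2 aff ·: Jj|JJ
J/II-1 aff I-1×I-2: Jj|JJ
J/II-2 aff I-1×I-2: Jj|JJ
J/II-3 ? I-1×I-2: jj|Jj|JJ
J/II-4 ? ·: jj|Jj|JJ
J/III-1 ? II-3×II-4: jj|Jj|JJ
⇒ J over [I-1,I-2,II-1,II-2,II-3,II-4,III-1]: 152 consistent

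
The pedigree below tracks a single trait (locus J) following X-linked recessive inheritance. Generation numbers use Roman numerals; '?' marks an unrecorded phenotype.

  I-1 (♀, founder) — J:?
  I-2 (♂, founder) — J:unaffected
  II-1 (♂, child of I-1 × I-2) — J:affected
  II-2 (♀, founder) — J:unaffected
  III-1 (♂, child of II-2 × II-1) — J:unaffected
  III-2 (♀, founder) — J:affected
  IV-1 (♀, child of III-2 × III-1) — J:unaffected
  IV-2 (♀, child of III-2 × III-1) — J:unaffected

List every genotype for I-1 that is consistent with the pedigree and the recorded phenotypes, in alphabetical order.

J/I-1 ? ·: X^JX^j|X^jX^j
J/I-2 un ·: X^JY
J/II-1 aff I-1×I-2: X^jY
J/II-2 un ·: X^JX^J|X^JX^j
J/III-1 un II-2×II-1: X^JY
J/III-2 aff ·: X^jX^j
J/IV-1 un III-2×III-1: X^JX^j
J/IV-2 un III-2×III-1: X^JX^j
⇒ J over [I-1,I-2,II-1,II-2,III-1,III-2,IV-1,IV-2]: 4 consistent

I-1 ∈ {X^JX^j, X^jX^j}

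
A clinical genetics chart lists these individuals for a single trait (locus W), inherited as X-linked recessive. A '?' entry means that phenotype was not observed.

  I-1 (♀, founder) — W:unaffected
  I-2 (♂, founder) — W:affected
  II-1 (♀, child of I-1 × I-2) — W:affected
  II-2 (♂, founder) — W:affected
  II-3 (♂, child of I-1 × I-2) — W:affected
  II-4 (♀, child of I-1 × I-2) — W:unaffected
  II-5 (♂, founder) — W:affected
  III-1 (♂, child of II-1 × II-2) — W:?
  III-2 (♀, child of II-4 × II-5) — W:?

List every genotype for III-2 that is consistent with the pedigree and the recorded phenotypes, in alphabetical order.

III-2 ∈ {X^WX^w, X^wX^w}

W/I-1 un ·: X^WX^w
W/I-2 aff ·: X^wY
W/II-1 aff I-1×I-2: X^wX^w
W/II-2 aff ·: X^wY
W/II-3 aff I-1×I-2: X^wY
W/II-4 un I-1×I-2: X^WX^w
W/II-5 aff ·: X^wY
W/III-1 ? II-1×II-2: X^wY
W/III-2 ? II-4×II-5: X^WX^w|X^wX^w
⇒ W over [I-1,I-2,II-1,II-2,II-3,II-4,II-5,III-1,III-2]: 2 consistent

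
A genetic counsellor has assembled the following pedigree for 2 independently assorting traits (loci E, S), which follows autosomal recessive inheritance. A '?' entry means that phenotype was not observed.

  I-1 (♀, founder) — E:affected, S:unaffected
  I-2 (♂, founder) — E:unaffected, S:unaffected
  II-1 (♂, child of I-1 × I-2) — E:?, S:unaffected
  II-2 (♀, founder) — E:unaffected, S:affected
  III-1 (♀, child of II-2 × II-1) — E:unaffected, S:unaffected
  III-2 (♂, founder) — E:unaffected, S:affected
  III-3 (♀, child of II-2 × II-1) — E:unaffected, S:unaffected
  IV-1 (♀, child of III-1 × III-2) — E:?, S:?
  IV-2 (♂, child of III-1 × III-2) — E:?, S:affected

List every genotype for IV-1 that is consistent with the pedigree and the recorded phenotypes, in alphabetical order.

E/I-1 aff ·: ee
E/I-2 un ·: EE|Ee
E/II-1 ? I-1×I-2: Ee|ee
E/II-2 un ·: EE|Ee
E/III-1 un II-2×II-1: EE|Ee
E/III-2 un ·: EE|Ee
E/III-3 un II-2×II-1: EE|Ee
E/IV-1 ? III-1×III-2: EE|Ee|ee
E/IV-2 ? III-1×III-2: EE|Ee|ee
⇒ E over [I-1,I-2,II-1,II-2,III-1,III-2,III-3,IV-1,IV-2]: 170 consistent
S/I-1 un ·: SS|Ss
S/I-2 un ·: SS|Ss
S/II-1 un I-1×I-2: SS|Ss
S/II-2 aff ·: ss
S/III-1 un II-2×II-1: Ss
S/III-2 aff ·: ss
S/III-3 un II-2×II-1: Ss
S/IV-1 ? III-1×III-2: Ss|ss
S/IV-2 aff III-1×III-2: ss
⇒ S over [I-1,I-2,II-1,II-2,III-1,III-2,III-3,IV-1,IV-2]: 14 consistent

IV-1 ∈ {EE Ss, EE ss, Ee Ss, Ee ss, ee Ss, ee ss}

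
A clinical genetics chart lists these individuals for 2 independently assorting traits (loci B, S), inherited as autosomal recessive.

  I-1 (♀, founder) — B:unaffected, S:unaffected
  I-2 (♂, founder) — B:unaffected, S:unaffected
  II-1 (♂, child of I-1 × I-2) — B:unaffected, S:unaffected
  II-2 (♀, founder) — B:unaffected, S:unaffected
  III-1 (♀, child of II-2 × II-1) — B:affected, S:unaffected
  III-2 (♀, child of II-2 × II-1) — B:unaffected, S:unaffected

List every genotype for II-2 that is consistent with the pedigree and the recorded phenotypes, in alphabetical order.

B/I-1 un ·: BB|Bb
B/I-2 un ·: BB|Bb
B/II-1 un I-1×I-2: Bb
B/II-2 un ·: Bb
B/III-1 aff II-2×II-1: bb
B/III-2 un II-2×II-1: BB|Bb
⇒ B over [I-1,I-2,II-1,II-2,III-1,III-2]: 6 consistent
S/I-1 un ·: SS|Ss
S/I-2 un ·: SS|Ss
S/II-1 un I-1×I-2: SS|Ss
S/II-2 un ·: SS|Ss
S/III-1 un II-2×II-1: SS|Ss
S/III-2 un II-2×II-1: SS|Ss
⇒ S over [I-1,I-2,II-1,II-2,III-1,III-2]: 44 consistent

II-2 ∈ {Bb SS, Bb Ss}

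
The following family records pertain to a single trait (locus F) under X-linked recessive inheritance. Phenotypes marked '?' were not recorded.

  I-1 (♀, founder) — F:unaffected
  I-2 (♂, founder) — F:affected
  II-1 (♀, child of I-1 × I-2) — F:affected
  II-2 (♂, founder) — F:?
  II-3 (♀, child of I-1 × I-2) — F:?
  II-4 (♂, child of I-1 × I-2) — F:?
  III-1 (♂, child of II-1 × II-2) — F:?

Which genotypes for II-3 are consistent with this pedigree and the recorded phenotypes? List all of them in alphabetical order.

F/I-1 un ·: X^FX^f
F/I-2 aff ·: X^fY
F/II-1 aff I-1×I-2: X^fX^f
F/II-2 ? ·: X^FY|X^fY
F/II-3 ? I-1×I-2: X^FX^f|X^fX^f
F/II-4 ? I-1×I-2: X^FY|X^fY
F/III-1 ? II-1×II-2: X^fY
⇒ F over [I-1,I-2,II-1,II-2,II-3,II-4,III-1]: 8 consistent

II-3 ∈ {X^FX^f, X^fX^f}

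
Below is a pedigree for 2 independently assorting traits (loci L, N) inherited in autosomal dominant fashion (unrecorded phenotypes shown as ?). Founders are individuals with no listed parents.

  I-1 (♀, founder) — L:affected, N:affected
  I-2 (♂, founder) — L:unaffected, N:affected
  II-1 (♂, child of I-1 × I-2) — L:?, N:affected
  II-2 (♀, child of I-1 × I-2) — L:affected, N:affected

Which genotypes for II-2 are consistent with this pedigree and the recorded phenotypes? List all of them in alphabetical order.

II-2 ∈ {Ll NN, Ll Nn}

L/I-1 aff ·: Ll|LL
L/I-2 un ·: ll
L/II-1 ? I-1×I-2: ll|Ll
L/II-2 aff I-1×I-2: Ll
⇒ L over [I-1,I-2,II-1,II-2]: 3 consistent
N/I-1 aff ·: Nn|NN
N/I-2 aff ·: Nn|NN
N/II-1 aff I-1×I-2: Nn|NN
N/II-2 aff I-1×I-2: Nn|NN
⇒ N over [I-1,I-2,II-1,II-2]: 13 consistent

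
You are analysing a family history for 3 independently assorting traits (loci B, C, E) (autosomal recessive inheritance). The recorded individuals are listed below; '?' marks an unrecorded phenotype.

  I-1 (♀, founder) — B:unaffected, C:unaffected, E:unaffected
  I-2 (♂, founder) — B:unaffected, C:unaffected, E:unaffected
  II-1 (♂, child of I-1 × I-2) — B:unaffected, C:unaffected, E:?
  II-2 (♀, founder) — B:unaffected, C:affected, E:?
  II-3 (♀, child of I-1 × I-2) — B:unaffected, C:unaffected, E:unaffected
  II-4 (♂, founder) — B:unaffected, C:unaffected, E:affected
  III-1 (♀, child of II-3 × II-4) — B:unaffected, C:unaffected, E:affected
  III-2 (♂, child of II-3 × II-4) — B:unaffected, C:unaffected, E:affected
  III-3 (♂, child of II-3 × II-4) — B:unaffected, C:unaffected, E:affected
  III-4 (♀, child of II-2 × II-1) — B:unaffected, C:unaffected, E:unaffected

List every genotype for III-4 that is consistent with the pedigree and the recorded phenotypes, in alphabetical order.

III-4 ∈ {BB Cc EE, BB Cc Ee, Bb Cc EE, Bb Cc Ee}

B/I-1 un ·: BB|Bb
B/I-2 un ·: BB|Bb
B/II-1 un I-1×I-2: BB|Bb
B/II-2 un ·: BB|Bb
B/II-3 un I-1×I-2: BB|Bb
B/II-4 un ·: BB|Bb
B/III-1 un II-3×II-4: BB|Bb
B/III-2 un II-3×II-4: BB|Bb
B/III-3 un II-3×II-4: BB|Bb
B/III-4 un II-2×II-1: BB|Bb
⇒ B over [I-1,I-2,II-1,II-2,II-3,II-4,III-1,III-2,III-3,III-4]: 552 consistent
C/I-1 un ·: CC|Cc
C/I-2 un ·: CC|Cc
C/II-1 un I-1×I-2: CC|Cc
C/II-2 aff ·: cc
C/II-3 un I-1×I-2: CC|Cc
C/II-4 un ·: CC|Cc
C/III-1 un II-3×II-4: CC|Cc
C/III-2 un II-3×II-4: CC|Cc
C/III-3 un II-3×II-4: CC|Cc
C/III-4 un II-2×II-1: Cc
⇒ C over [I-1,I-2,II-1,II-2,II-3,II-4,III-1,III-2,III-3,III-4]: 159 consistent
E/I-1 un ·: EE|Ee
E/I-2 un ·: EE|Ee
E/II-1 ? I-1×I-2: EE|Ee|ee
E/II-2 ? ·: EE|Ee|ee
E/II-3 un I-1×I-2: Ee
E/II-4 aff ·: ee
E/III-1 aff II-3×II-4: ee
E/III-2 aff II-3×II-4: ee
E/III-3 aff II-3×II-4: ee
E/III-4 un II-2×II-1: EE|Ee
⇒ E over [I-1,I-2,II-1,II-2,II-3,II-4,III-1,III-2,III-3,III-4]: 29 consistent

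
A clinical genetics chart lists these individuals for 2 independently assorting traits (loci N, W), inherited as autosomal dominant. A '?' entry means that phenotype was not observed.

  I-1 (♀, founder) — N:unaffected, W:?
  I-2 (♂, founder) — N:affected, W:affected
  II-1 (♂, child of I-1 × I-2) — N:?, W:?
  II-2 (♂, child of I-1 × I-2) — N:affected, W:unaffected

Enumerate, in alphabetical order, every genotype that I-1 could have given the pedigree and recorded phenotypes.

N/I-1 un ·: nn
N/I-2 aff ·: Nn|NN
N/II-1 ? I-1×I-2: nn|Nn
N/II-2 aff I-1×I-2: Nn
⇒ N over [I-1,I-2,II-1,II-2]: 3 consistent
W/I-1 ? ·: ww|Ww
W/I-2 aff ·: Ww
W/II-1 ? I-1×I-2: ww|Ww|WW
W/II-2 un I-1×I-2: ww
⇒ W over [I-1,I-2,II-1,II-2]: 5 consistent

I-1 ∈ {nn Ww, nn ww}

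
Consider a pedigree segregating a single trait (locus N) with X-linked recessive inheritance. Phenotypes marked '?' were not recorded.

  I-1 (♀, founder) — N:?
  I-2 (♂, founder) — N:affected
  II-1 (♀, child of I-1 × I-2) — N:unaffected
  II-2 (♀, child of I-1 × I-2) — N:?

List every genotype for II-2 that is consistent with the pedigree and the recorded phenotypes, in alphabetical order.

N/I-1 ? ·: X^NX^N|X^NX^n
N/I-2 aff ·: X^nY
N/II-1 un I-1×I-2: X^NX^n
N/II-2 ? I-1×I-2: X^NX^n|X^nX^n
⇒ N over [I-1,I-2,II-1,II-2]: 3 consistent

II-2 ∈ {X^NX^n, X^nX^n}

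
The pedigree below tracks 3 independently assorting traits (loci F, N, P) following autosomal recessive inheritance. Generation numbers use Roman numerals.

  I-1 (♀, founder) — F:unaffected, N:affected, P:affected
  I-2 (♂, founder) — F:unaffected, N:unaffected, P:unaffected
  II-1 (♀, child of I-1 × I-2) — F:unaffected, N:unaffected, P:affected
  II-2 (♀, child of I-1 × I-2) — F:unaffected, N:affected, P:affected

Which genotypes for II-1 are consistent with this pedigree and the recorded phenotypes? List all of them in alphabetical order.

II-1 ∈ {FF Nn pp, Ff Nn pp}

F/I-1 un ·: FF|Ff
F/I-2 un ·: FF|Ff
F/II-1 un I-1×I-2: FF|Ff
F/II-2 un I-1×I-2: FF|Ff
⇒ F over [I-1,I-2,II-1,II-2]: 13 consistent
N/I-1 aff ·: nn
N/I-2 un ·: Nn
N/II-1 un I-1×I-2: Nn
N/II-2 aff I-1×I-2: nn
⇒ N over [I-1,I-2,II-1,II-2]: 1 consistent
P/I-1 aff ·: pp
P/I-2 un ·: Pp
P/II-1 aff I-1×I-2: pp
P/II-2 aff I-1×I-2: pp
⇒ P over [I-1,I-2,II-1,II-2]: 1 consistent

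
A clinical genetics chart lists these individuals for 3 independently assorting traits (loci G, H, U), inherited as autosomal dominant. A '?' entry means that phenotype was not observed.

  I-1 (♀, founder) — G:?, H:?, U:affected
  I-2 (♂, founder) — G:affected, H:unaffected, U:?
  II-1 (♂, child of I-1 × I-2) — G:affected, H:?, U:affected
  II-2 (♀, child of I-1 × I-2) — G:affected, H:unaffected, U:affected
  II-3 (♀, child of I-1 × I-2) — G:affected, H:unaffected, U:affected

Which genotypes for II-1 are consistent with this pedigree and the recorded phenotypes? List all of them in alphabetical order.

G/I-1 ? ·: gg|Gg|GG
G/I-2 aff ·: Gg|GG
G/II-1 aff I-1×I-2: Gg|GG
G/II-2 aff I-1×I-2: Gg|GG
G/II-3 aff I-1×I-2: Gg|GG
⇒ G over [I-1,I-2,II-1,II-2,II-3]: 27 consistent
H/I-1 ? ·: hh|Hh
H/I-2 un ·: hh
H/II-1 ? I-1×I-2: hh|Hh
H/II-2 un I-1×I-2: hh
H/II-3 un I-1×I-2: hh
⇒ H over [I-1,I-2,II-1,II-2,II-3]: 3 consistent
U/I-1 aff ·: Uu|UU
U/I-2 ? ·: uu|Uu|UU
U/II-1 aff I-1×I-2: Uu|UU
U/II-2 aff I-1×I-2: Uu|UU
U/II-3 aff I-1×I-2: Uu|UU
⇒ U over [I-1,I-2,II-1,II-2,II-3]: 27 consistent

II-1 ∈ {GG Hh UU, GG Hh Uu, GG hh UU, GG hh Uu, Gg Hh UU, Gg Hh Uu, Gg hh UU, Gg hh Uu}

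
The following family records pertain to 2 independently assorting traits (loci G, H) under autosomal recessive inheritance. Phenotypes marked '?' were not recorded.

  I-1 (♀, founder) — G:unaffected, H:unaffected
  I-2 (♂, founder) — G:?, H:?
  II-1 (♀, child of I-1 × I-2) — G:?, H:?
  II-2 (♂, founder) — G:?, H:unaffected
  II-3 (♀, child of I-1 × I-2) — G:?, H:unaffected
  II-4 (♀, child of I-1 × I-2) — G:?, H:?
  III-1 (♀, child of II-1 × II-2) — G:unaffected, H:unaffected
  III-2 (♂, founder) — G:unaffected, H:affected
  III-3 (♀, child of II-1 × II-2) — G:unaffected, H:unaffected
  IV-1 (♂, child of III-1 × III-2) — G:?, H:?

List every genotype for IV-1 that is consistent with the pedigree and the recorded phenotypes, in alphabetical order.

IV-1 ∈ {GG Hh, GG hh, Gg Hh, Gg hh, gg Hh, gg hh}

G/I-1 un ·: GG|Gg
G/I-2 ? ·: GG|Gg|gg
G/II-1 ? I-1×I-2: GG|Gg|gg
G/II-2 ? ·: GG|Gg|gg
G/II-3 ? I-1×I-2: GG|Gg|gg
G/II-4 ? I-1×I-2: GG|Gg|gg
G/III-1 un II-1×II-2: GG|Gg
G/III-2 un ·: GG|Gg
G/III-3 un II-1×II-2: GG|Gg
G/IV-1 ? III-1×III-2: GG|Gg|gg
⇒ G over [I-1,I-2,II-1,II-2,II-3,II-4,III-1,III-2,III-3,IV-1]: 1376 consistent
H/I-1 un ·: HH|Hh
H/I-2 ? ·: HH|Hh|hh
H/II-1 ? I-1×I-2: HH|Hh|hh
H/II-2 un ·: HH|Hh
H/II-3 un I-1×I-2: HH|Hh
H/II-4 ? I-1×I-2: HH|Hh|hh
H/III-1 un II-1×II-2: HH|Hh
H/III-2 aff ·: hh
H/III-3 un II-1×II-2: HH|Hh
H/IV-1 ? III-1×III-2: Hh|hh
⇒ H over [I-1,I-2,II-1,II-2,II-3,II-4,III-1,III-2,III-3,IV-1]: 341 consistent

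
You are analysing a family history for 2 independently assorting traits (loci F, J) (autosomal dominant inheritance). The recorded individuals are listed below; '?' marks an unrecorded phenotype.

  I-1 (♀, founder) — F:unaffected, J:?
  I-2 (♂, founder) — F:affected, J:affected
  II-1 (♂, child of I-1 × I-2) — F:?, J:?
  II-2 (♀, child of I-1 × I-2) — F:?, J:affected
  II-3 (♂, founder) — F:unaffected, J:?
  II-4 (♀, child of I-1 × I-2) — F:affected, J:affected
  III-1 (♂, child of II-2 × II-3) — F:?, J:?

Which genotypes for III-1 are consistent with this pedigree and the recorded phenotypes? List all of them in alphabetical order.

F/I-1 un ·: ff
F/I-2 aff ·: Ff|FF
F/II-1 ? I-1×I-2: ff|Ff
F/II-2 ? I-1×I-2: ff|Ff
F/II-3 un ·: ff
F/II-4 aff I-1×I-2: Ff
F/III-1 ? II-2×II-3: ff|Ff
⇒ F over [I-1,I-2,II-1,II-2,II-3,II-4,III-1]: 8 consistent
J/I-1 ? ·: jj|Jj|JJ
J/I-2 aff ·: Jj|JJ
J/II-1 ? I-1×I-2: jj|Jj|JJ
J/II-2 aff I-1×I-2: Jj|JJ
J/II-3 ? ·: jj|Jj|JJ
J/II-4 aff I-1×I-2: Jj|JJ
J/III-1 ? II-2×II-3: jj|Jj|JJ
⇒ J over [I-1,I-2,II-1,II-2,II-3,II-4,III-1]: 179 consistent

III-1 ∈ {Ff JJ, Ff Jj, Ff jj, ff JJ, ff Jj, ff jj}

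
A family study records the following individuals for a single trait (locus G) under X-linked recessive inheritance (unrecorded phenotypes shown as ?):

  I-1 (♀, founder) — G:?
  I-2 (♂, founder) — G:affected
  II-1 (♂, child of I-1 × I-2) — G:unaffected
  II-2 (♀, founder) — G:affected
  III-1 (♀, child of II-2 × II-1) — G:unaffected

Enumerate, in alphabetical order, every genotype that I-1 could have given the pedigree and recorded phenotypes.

I-1 ∈ {X^GX^G, X^GX^g}

G/I-1 ? ·: X^GX^G|X^GX^g
G/I-2 aff ·: X^gY
G/II-1 un I-1×I-2: X^GY
G/II-2 aff ·: X^gX^g
G/III-1 un II-2×II-1: X^GX^g
⇒ G over [I-1,I-2,II-1,II-2,III-1]: 2 consistent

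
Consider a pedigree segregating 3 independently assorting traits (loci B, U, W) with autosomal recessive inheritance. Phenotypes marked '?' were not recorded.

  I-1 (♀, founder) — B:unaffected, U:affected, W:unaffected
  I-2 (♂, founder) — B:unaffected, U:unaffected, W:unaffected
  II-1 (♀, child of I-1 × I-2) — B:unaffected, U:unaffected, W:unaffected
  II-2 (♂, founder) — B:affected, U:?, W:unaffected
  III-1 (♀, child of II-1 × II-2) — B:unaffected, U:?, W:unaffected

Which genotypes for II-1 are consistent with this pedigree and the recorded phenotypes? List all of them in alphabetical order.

B/I-1 un ·: BB|Bb
B/I-2 un ·: BB|Bb
B/II-1 un I-1×I-2: BB|Bb
B/II-2 aff ·: bb
B/III-1 un II-1×II-2: Bb
⇒ B over [I-1,I-2,II-1,II-2,III-1]: 7 consistent
U/I-1 aff ·: uu
U/I-2 un ·: UU|Uu
U/II-1 un I-1×I-2: Uu
U/II-2 ? ·: UU|Uu|uu
U/III-1 ? II-1×II-2: UU|Uu|uu
⇒ U over [I-1,I-2,II-1,II-2,III-1]: 14 consistent
W/I-1 un ·: WW|Ww
W/I-2 un ·: WW|Ww
W/II-1 un I-1×I-2: WW|Ww
W/II-2 un ·: WW|Ww
W/III-1 un II-1×II-2: WW|Ww
⇒ W over [I-1,I-2,II-1,II-2,III-1]: 24 consistent

II-1 ∈ {BB Uu WW, BB Uu Ww, Bb Uu WW, Bb Uu Ww}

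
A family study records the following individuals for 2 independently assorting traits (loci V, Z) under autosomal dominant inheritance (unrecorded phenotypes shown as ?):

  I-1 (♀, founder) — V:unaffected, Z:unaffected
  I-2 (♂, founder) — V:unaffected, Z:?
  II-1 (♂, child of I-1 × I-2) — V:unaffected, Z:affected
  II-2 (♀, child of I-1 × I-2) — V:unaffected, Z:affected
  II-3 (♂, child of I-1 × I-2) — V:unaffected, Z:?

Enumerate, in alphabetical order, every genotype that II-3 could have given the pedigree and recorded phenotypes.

II-3 ∈ {vv Zz, vv zz}

V/I-1 un ·: vv
V/I-2 un ·: vv
V/II-1 un I-1×I-2: vv
V/II-2 un I-1×I-2: vv
V/II-3 un I-1×I-2: vv
⇒ V over [I-1,I-2,II-1,II-2,II-3]: 1 consistent
Z/I-1 un ·: zz
Z/I-2 ? ·: Zz|ZZ
Z/II-1 aff I-1×I-2: Zz
Z/II-2 aff I-1×I-2: Zz
Z/II-3 ? I-1×I-2: zz|Zz
⇒ Z over [I-1,I-2,II-1,II-2,II-3]: 3 consistent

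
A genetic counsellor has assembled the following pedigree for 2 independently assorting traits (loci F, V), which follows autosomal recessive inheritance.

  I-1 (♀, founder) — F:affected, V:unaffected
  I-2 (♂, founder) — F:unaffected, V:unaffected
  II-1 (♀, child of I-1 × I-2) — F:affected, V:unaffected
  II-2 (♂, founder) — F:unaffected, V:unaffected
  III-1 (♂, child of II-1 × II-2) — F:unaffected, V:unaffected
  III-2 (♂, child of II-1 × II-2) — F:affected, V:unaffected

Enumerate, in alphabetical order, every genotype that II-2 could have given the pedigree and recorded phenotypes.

F/I-1 aff ·: ff
F/I-2 un ·: Ff
F/II-1 aff I-1×I-2: ff
F/II-2 un ·: Ff
F/III-1 un II-1×II-2: Ff
F/III-2 aff II-1×II-2: ff
⇒ F over [I-1,I-2,II-1,II-2,III-1,III-2]: 1 consistent
V/I-1 un ·: VV|Vv
V/I-2 un ·: VV|Vv
V/II-1 un I-1×I-2: VV|Vv
V/II-2 un ·: VV|Vv
V/III-1 un II-1×II-2: VV|Vv
V/III-2 un II-1×II-2: VV|Vv
⇒ V over [I-1,I-2,II-1,II-2,III-1,III-2]: 44 consistent

II-2 ∈ {Ff VV, Ff Vv}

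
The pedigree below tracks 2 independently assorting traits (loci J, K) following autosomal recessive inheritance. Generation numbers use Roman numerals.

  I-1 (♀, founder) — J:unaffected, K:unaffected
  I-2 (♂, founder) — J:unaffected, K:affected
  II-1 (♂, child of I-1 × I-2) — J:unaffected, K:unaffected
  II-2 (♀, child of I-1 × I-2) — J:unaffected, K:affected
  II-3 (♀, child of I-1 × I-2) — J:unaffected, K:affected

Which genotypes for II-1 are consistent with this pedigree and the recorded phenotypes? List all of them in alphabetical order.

J/I-1 un ·: JJ|Jj
J/I-2 un ·: JJ|Jj
J/II-1 un I-1×I-2: JJ|Jj
J/II-2 un I-1×I-2: JJ|Jj
J/II-3 un I-1×I-2: JJ|Jj
⇒ J over [I-1,I-2,II-1,II-2,II-3]: 25 consistent
K/I-1 un ·: Kk
K/I-2 aff ·: kk
K/II-1 un I-1×I-2: Kk
K/II-2 aff I-1×I-2: kk
K/II-3 aff I-1×I-2: kk
⇒ K over [I-1,I-2,II-1,II-2,II-3]: 1 consistent

II-1 ∈ {JJ Kk, Jj Kk}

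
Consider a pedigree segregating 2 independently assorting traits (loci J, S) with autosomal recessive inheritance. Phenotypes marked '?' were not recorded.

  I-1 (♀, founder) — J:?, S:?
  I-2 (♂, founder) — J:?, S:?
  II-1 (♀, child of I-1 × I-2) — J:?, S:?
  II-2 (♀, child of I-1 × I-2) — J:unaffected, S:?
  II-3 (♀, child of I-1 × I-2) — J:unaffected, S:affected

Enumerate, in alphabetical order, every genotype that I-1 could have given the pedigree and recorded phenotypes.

J/I-1 ? ·: JJ|Jj|jj
J/I-2 ? ·: JJ|Jj|jj
J/II-1 ? I-1×I-2: JJ|Jj|jj
J/II-2 un I-1×I-2: JJ|Jj
J/II-3 un I-1×I-2: JJ|Jj
⇒ J over [I-1,I-2,II-1,II-2,II-3]: 35 consistent
S/I-1 ? ·: Ss|ss
S/I-2 ? ·: Ss|ss
S/II-1 ? I-1×I-2: SS|Ss|ss
S/II-2 ? I-1×I-2: SS|Ss|ss
S/II-3 aff I-1×I-2: ss
⇒ S over [I-1,I-2,II-1,II-2,II-3]: 18 consistent

I-1 ∈ {JJ Ss, JJ ss, Jj Ss, Jj ss, jj Ss, jj ss}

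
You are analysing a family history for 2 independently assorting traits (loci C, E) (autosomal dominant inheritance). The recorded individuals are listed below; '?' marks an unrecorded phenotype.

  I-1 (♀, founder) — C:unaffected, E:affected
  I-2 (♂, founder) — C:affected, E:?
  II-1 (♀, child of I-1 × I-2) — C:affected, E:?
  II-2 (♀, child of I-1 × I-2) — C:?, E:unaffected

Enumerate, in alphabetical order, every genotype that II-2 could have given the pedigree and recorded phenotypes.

II-2 ∈ {Cc ee, cc ee}

C/I-1 un ·: cc
C/I-2 aff ·: Cc|CC
C/II-1 aff I-1×I-2: Cc
C/II-2 ? I-1×I-2: cc|Cc
⇒ C over [I-1,I-2,II-1,II-2]: 3 consistent
E/I-1 aff ·: Ee
E/I-2 ? ·: ee|Ee
E/II-1 ? I-1×I-2: ee|Ee|EE
E/II-2 un I-1×I-2: ee
⇒ E over [I-1,I-2,II-1,II-2]: 5 consistent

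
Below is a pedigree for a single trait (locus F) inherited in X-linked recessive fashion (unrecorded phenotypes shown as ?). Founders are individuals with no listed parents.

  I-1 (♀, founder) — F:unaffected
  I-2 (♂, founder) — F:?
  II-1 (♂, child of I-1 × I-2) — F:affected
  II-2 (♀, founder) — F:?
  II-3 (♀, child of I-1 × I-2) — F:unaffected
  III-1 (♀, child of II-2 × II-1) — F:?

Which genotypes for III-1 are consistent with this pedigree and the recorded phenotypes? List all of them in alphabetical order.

III-1 ∈ {X^FX^f, X^fX^f}

F/I-1 un ·: X^FX^f
F/I-2 ? ·: X^FY|X^fY
F/II-1 aff I-1×I-2: X^fY
F/II-2 ? ·: X^FX^F|X^FX^f|X^fX^f
F/II-3 un I-1×I-2: X^FX^F|X^FX^f
F/III-1 ? II-2×II-1: X^FX^f|X^fX^f
⇒ F over [I-1,I-2,II-1,II-2,II-3,III-1]: 12 consistent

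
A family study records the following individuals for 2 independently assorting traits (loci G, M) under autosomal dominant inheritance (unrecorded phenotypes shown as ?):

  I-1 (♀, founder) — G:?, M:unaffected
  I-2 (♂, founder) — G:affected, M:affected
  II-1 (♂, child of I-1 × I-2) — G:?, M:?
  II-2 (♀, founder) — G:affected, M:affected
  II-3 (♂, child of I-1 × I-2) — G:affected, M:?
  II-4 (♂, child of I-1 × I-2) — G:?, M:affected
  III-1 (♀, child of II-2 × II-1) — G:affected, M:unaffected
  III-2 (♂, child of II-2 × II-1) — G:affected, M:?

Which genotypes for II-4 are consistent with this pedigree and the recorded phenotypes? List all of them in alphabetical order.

II-4 ∈ {GG Mm, Gg Mm, gg Mm}

G/I-1 ? ·: gg|Gg|GG
G/I-2 aff ·: Gg|GG
G/II-1 ? I-1×I-2: gg|Gg|GG
G/II-2 aff ·: Gg|GG
G/II-3 aff I-1×I-2: Gg|GG
G/II-4 ? I-1×I-2: gg|Gg|GG
G/III-1 aff II-2×II-1: Gg|GG
G/III-2 aff II-2×II-1: Gg|GG
⇒ G over [I-1,I-2,II-1,II-2,II-3,II-4,III-1,III-2]: 227 consistent
M/I-1 un ·: mm
M/I-2 aff ·: Mm|MM
M/II-1 ? I-1×I-2: mm|Mm
M/II-2 aff ·: Mm
M/II-3 ? I-1×I-2: mm|Mm
M/II-4 aff I-1×I-2: Mm
M/III-1 un II-2×II-1: mm
M/III-2 ? II-2×II-1: mm|Mm|MM
⇒ M over [I-1,I-2,II-1,II-2,II-3,II-4,III-1,III-2]: 13 consistent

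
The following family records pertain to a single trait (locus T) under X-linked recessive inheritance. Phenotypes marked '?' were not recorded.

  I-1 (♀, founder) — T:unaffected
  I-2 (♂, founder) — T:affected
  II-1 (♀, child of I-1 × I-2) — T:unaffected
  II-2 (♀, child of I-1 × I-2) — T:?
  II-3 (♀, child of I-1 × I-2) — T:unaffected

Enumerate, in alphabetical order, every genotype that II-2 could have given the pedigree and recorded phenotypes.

II-2 ∈ {X^TX^t, X^tX^t}

T/I-1 un ·: X^TX^T|X^TX^t
T/I-2 aff ·: X^tY
T/II-1 un I-1×I-2: X^TX^t
T/II-2 ? I-1×I-2: X^TX^t|X^tX^t
T/II-3 un I-1×I-2: X^TX^t
⇒ T over [I-1,I-2,II-1,II-2,II-3]: 3 consistent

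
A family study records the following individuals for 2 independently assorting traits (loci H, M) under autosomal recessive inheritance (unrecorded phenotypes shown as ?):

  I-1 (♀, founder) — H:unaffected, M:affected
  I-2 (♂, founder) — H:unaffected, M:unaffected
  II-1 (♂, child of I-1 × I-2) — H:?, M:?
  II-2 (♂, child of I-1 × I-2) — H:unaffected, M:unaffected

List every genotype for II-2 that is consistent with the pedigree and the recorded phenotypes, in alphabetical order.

H/I-1 un ·: HH|Hh
H/I-2 un ·: HH|Hh
H/II-1 ? I-1×I-2: HH|Hh|hh
H/II-2 un I-1×I-2: HH|Hh
⇒ H over [I-1,I-2,II-1,II-2]: 15 consistent
M/I-1 aff ·: mm
M/I-2 un ·: MM|Mm
M/II-1 ? I-1×I-2: Mm|mm
M/II-2 un I-1×I-2: Mm
⇒ M over [I-1,I-2,II-1,II-2]: 3 consistent

II-2 ∈ {HH Mm, Hh Mm}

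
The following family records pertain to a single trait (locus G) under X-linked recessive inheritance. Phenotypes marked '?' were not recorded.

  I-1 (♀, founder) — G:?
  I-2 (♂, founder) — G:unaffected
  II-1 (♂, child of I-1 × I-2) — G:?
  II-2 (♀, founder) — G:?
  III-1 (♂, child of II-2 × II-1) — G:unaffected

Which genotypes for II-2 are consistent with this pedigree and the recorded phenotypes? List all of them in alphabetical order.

II-2 ∈ {X^GX^G, X^GX^g}

G/I-1 ? ·: X^GX^G|X^GX^g|X^gX^g
G/I-2 un ·: X^GY
G/II-1 ? I-1×I-2: X^GY|X^gY
G/II-2 ? ·: X^GX^G|X^GX^g
G/III-1 un II-2×II-1: X^GY
⇒ G over [I-1,I-2,II-1,II-2,III-1]: 8 consistent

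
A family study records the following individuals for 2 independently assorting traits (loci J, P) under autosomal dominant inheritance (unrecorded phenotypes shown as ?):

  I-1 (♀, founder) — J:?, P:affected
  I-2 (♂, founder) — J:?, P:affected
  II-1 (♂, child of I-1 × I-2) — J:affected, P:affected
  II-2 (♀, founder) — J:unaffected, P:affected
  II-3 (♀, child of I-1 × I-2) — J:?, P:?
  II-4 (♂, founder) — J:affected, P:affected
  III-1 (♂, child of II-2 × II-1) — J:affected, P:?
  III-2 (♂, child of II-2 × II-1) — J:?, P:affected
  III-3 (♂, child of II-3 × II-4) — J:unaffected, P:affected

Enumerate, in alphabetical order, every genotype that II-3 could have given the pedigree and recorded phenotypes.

II-3 ∈ {Jj PP, Jj Pp, Jj pp, jj PP, jj Pp, jj pp}

J/I-1 ? ·: jj|Jj|JJ
J/I-2 ? ·: jj|Jj|JJ
J/II-1 aff I-1×I-2: Jj|JJ
J/II-2 un ·: jj
J/II-3 ? I-1×I-2: jj|Jj
J/II-4 aff ·: Jj
J/III-1 aff II-2×II-1: Jj
J/III-2 ? II-2×II-1: jj|Jj
J/III-3 un II-3×II-4: jj
⇒ J over [I-1,I-2,II-1,II-2,II-3,II-4,III-1,III-2,III-3]: 24 consistent
P/I-1 aff ·: Pp|PP
P/I-2 aff ·: Pp|PP
P/II-1 aff I-1×I-2: Pp|PP
P/II-2 aff ·: Pp|PP
P/II-3 ? I-1×I-2: pp|Pp|PP
P/II-4 aff ·: Pp|PP
P/III-1 ? II-2×II-1: pp|Pp|PP
P/III-2 aff II-2×II-1: Pp|PP
P/III-3 aff II-3×II-4: Pp|PP
⇒ P over [I-1,I-2,II-1,II-2,II-3,II-4,III-1,III-2,III-3]: 360 consistent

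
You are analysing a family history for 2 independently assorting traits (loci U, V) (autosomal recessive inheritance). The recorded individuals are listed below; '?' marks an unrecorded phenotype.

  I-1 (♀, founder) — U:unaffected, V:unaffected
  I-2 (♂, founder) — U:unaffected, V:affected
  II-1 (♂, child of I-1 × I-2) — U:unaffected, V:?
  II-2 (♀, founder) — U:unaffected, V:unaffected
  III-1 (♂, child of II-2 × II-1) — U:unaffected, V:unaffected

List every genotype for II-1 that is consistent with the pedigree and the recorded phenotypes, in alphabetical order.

U/I-1 un ·: UU|Uu
U/I-2 un ·: UU|Uu
U/II-1 un I-1×I-2: UU|Uu
U/II-2 un ·: UU|Uu
U/III-1 un II-2×II-1: UU|Uu
⇒ U over [I-1,I-2,II-1,II-2,III-1]: 24 consistent
V/I-1 un ·: VV|Vv
V/I-2 aff ·: vv
V/II-1 ? I-1×I-2: Vv|vv
V/II-2 un ·: VV|Vv
V/III-1 un II-2×II-1: VV|Vv
⇒ V over [I-1,I-2,II-1,II-2,III-1]: 10 consistent

II-1 ∈ {UU Vv, UU vv, Uu Vv, Uu vv}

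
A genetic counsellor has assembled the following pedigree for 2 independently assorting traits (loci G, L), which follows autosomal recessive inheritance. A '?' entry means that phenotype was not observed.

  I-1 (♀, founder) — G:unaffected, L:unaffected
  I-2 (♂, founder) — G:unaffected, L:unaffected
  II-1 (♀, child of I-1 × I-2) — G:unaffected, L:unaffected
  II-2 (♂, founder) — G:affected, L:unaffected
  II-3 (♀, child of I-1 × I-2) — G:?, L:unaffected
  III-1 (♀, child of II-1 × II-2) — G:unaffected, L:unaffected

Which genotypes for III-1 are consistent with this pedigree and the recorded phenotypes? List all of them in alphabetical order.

G/I-1 un ·: GG|Gg
G/I-2 un ·: GG|Gg
G/II-1 un I-1×I-2: GG|Gg
G/II-2 aff ·: gg
G/II-3 ? I-1×I-2: GG|Gg|gg
G/III-1 un II-1×II-2: Gg
⇒ G over [I-1,I-2,II-1,II-2,II-3,III-1]: 15 consistent
L/I-1 un ·: LL|Ll
L/I-2 un ·: LL|Ll
L/II-1 un I-1×I-2: LL|Ll
L/II-2 un ·: LL|Ll
L/II-3 un I-1×I-2: LL|Ll
L/III-1 un II-1×II-2: LL|Ll
⇒ L over [I-1,I-2,II-1,II-2,II-3,III-1]: 45 consistent

III-1 ∈ {Gg LL, Gg Ll}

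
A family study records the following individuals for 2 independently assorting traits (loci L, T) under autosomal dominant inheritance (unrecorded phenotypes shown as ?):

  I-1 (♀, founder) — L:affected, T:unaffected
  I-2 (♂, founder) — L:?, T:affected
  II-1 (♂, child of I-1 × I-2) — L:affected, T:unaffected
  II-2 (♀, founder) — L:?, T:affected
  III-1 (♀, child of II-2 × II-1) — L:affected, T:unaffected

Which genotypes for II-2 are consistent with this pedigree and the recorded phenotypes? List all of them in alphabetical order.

L/I-1 aff ·: Ll|LL
L/I-2 ? ·: ll|Ll|LL
L/II-1 aff I-1×I-2: Ll|LL
L/II-2 ? ·: ll|Ll|LL
L/III-1 aff II-2×II-1: Ll|LL
⇒ L over [I-1,I-2,II-1,II-2,III-1]: 41 consistent
T/I-1 un ·: tt
T/I-2 aff ·: Tt
T/II-1 un I-1×I-2: tt
T/II-2 aff ·: Tt
T/III-1 un II-2×II-1: tt
⇒ T over [I-1,I-2,II-1,II-2,III-1]: 1 consistent

II-2 ∈ {LL Tt, Ll Tt, ll Tt}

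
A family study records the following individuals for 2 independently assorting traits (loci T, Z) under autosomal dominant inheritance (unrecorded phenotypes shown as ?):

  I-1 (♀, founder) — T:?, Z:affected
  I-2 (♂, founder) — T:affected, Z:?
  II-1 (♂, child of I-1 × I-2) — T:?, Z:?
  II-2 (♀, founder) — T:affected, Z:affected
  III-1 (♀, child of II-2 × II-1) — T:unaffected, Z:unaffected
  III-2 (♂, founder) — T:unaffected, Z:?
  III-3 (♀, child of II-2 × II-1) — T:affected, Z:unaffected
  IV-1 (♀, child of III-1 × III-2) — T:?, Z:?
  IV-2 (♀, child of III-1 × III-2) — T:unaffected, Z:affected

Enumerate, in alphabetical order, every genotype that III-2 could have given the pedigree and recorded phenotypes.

III-2 ∈ {tt ZZ, tt Zz}

T/I-1 ? ·: tt|Tt|TT
T/I-2 aff ·: Tt|TT
T/II-1 ? I-1×I-2: tt|Tt
T/II-2 aff ·: Tt
T/III-1 un II-2×II-1: tt
T/III-2 un ·: tt
T/III-3 aff II-2×II-1: Tt|TT
T/IV-1 ? III-1×III-2: tt
T/IV-2 un III-1×III-2: tt
⇒ T over [I-1,I-2,II-1,II-2,III-1,III-2,III-3,IV-1,IV-2]: 12 consistent
Z/I-1 aff ·: Zz|ZZ
Z/I-2 ? ·: zz|Zz|ZZ
Z/II-1 ? I-1×I-2: zz|Zz
Z/II-2 aff ·: Zz
Z/III-1 un II-2×II-1: zz
Z/III-2 ? ·: Zz|ZZ
Z/III-3 un II-2×II-1: zz
Z/IV-1 ? III-1×III-2: zz|Zz
Z/IV-2 aff III-1×III-2: Zz
⇒ Z over [I-1,I-2,II-1,II-2,III-1,III-2,III-3,IV-1,IV-2]: 21 consistent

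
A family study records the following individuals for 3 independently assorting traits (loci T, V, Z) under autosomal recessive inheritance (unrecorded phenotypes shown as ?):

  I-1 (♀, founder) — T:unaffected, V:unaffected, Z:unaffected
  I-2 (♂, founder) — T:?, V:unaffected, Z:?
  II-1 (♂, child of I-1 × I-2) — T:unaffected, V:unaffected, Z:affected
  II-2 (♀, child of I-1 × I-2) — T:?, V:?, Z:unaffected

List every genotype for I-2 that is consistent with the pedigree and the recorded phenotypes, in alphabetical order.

I-2 ∈ {TT VV Zz, TT VV zz, TT Vv Zz, TT Vv zz, Tt VV Zz, Tt VV zz, Tt Vv Zz, Tt Vv zz, tt VV Zz, tt VV zz, tt Vv Zz, tt Vv zz}

T/I-1 un ·: TT|Tt
T/I-2 ? ·: TT|Tt|tt
T/II-1 un I-1×I-2: TT|Tt
T/II-2 ? I-1×I-2: TT|Tt|tt
⇒ T over [I-1,I-2,II-1,II-2]: 18 consistent
V/I-1 un ·: VV|Vv
V/I-2 un ·: VV|Vv
V/II-1 un I-1×I-2: VV|Vv
V/II-2 ? I-1×I-2: VV|Vv|vv
⇒ V over [I-1,I-2,II-1,II-2]: 15 consistent
Z/I-1 un ·: Zz
Z/I-2 ? ·: Zz|zz
Z/II-1 aff I-1×I-2: zz
Z/II-2 un I-1×I-2: ZZ|Zz
⇒ Z over [I-1,I-2,II-1,II-2]: 3 consistent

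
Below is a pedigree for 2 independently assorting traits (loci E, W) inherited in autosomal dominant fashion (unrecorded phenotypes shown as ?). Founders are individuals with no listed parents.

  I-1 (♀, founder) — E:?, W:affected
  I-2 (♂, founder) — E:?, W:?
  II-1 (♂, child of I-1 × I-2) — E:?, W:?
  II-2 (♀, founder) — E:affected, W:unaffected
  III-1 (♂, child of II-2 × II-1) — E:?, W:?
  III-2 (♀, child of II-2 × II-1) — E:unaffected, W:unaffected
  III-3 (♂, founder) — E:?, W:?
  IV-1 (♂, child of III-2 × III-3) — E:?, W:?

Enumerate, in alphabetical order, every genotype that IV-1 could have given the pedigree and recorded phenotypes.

E/I-1 ? ·: ee|Ee|EE
E/I-2 ? ·: ee|Ee|EE
E/II-1 ? I-1×I-2: ee|Ee
E/II-2 aff ·: Ee
E/III-1 ? II-2×II-1: ee|Ee|EE
E/III-2 un II-2×II-1: ee
E/III-3 ? ·: ee|Ee|EE
E/IV-1 ? III-2×III-3: ee|Ee
⇒ E over [I-1,I-2,II-1,II-2,III-1,III-2,III-3,IV-1]: 116 consistent
W/I-1 aff ·: Ww|WW
W/I-2 ? ·: ww|Ww|WW
W/II-1 ? I-1×I-2: ww|Ww
W/II-2 un ·: ww
W/III-1 ? II-2×II-1: ww|Ww
W/III-2 un II-2×II-1: ww
W/III-3 ? ·: ww|Ww|WW
W/IV-1 ? III-2×III-3: ww|Ww
⇒ W over [I-1,I-2,II-1,II-2,III-1,III-2,III-3,IV-1]: 48 consistent

IV-1 ∈ {Ee Ww, Ee ww, ee Ww, ee ww}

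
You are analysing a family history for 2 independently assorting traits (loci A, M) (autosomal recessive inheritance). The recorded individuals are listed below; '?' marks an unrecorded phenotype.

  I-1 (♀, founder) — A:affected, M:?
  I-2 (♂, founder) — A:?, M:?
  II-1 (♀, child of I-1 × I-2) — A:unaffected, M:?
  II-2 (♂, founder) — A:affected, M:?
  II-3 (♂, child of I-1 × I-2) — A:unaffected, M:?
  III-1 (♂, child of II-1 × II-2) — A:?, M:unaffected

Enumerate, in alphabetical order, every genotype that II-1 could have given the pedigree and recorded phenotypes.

A/I-1 aff ·: aa
A/I-2 ? ·: AA|Aa
A/II-1 un I-1×I-2: Aa
A/II-2 aff ·: aa
A/II-3 un I-1×I-2: Aa
A/III-1 ? II-1×II-2: Aa|aa
⇒ A over [I-1,I-2,II-1,II-2,II-3,III-1]: 4 consistent
M/I-1 ? ·: MM|Mm|mm
M/I-2 ? ·: MM|Mm|mm
M/II-1 ? I-1×I-2: MM|Mm|mm
M/II-2 ? ·: MM|Mm|mm
M/II-3 ? I-1×I-2: MM|Mm|mm
M/III-1 un II-1×II-2: MM|Mm
⇒ M over [I-1,I-2,II-1,II-2,II-3,III-1]: 113 consistent

II-1 ∈ {Aa MM, Aa Mm, Aa mm}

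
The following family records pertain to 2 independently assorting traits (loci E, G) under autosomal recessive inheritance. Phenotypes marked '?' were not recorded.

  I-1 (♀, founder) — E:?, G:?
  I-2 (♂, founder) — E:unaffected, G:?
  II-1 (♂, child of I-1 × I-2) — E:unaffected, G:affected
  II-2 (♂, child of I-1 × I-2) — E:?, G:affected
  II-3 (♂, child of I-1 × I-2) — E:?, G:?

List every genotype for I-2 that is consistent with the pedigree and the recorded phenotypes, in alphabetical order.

I-2 ∈ {EE Gg, EE gg, Ee Gg, Ee gg}

E/I-1 ? ·: EE|Ee|ee
E/I-2 un ·: EE|Ee
E/II-1 un I-1×I-2: EE|Ee
E/II-2 ? I-1×I-2: EE|Ee|ee
E/II-3 ? I-1×I-2: EE|Ee|ee
⇒ E over [I-1,I-2,II-1,II-2,II-3]: 40 consistent
G/I-1 ? ·: Gg|gg
G/I-2 ? ·: Gg|gg
G/II-1 aff I-1×I-2: gg
G/II-2 aff I-1×I-2: gg
G/II-3 ? I-1×I-2: GG|Gg|gg
⇒ G over [I-1,I-2,II-1,II-2,II-3]: 8 consistent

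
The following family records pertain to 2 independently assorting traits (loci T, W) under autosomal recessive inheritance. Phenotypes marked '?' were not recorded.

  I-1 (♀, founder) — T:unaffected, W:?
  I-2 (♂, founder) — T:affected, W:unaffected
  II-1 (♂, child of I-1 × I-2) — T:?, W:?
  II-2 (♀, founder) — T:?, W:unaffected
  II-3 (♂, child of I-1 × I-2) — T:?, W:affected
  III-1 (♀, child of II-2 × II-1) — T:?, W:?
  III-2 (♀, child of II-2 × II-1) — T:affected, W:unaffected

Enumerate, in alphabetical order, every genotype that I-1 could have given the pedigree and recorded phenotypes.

I-1 ∈ {TT Ww, TT ww, Tt Ww, Tt ww}

T/I-1 un ·: TT|Tt
T/I-2 aff ·: tt
T/II-1 ? I-1×I-2: Tt|tt
T/II-2 ? ·: Tt|tt
T/II-3 ? I-1×I-2: Tt|tt
T/III-1 ? II-2×II-1: TT|Tt|tt
T/III-2 aff II-2×II-1: tt
⇒ T over [I-1,I-2,II-1,II-2,II-3,III-1,III-2]: 21 consistent
W/I-1 ? ·: Ww|ww
W/I-2 un ·: Ww
W/II-1 ? I-1×I-2: WW|Ww|ww
W/II-2 un ·: WW|Ww
W/II-3 aff I-1×I-2: ww
W/III-1 ? II-2×II-1: WW|Ww|ww
W/III-2 un II-2×II-1: WW|Ww
⇒ W over [I-1,I-2,II-1,II-2,II-3,III-1,III-2]: 31 consistent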